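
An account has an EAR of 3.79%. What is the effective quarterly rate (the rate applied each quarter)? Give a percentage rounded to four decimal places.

0.9343%

The per-quarter rate i satisfies (1 + i)^4 = 1 + 0.0379.
i = 1.0379^(1/4) − 1 = 0.0093432 = 0.9343%.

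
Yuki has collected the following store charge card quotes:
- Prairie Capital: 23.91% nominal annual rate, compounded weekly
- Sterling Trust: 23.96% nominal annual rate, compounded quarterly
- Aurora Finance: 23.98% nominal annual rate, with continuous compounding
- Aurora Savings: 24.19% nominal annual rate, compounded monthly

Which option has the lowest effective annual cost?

Prairie Capital: (1 + 0.2391/52)^52 − 1 = 26.941%
Sterling Trust: (1 + 0.2396/4)^4 − 1 = 26.200%
Aurora Finance: e^0.2398 − 1 = 27.099%
Aurora Savings: (1 + 0.2419/12)^12 − 1 = 27.061%
The lowest effective annual rate is Sterling Trust at 26.200%.

Sterling Trust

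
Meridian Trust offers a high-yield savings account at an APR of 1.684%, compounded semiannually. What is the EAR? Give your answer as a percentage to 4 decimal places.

1.6911%

EAR = (1 + 0.01684/2)^2 − 1.
= (1 + 0.008420)^2 − 1 = 1.016911 − 1 = 1.6911%.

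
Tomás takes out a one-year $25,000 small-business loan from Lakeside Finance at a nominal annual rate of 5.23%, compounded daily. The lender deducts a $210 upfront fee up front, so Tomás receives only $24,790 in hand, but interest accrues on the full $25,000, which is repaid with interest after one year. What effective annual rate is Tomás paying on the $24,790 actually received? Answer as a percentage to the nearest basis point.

6.26%

Amount owed after one year: 25,000 × (1 + 0.0523/365)^365 = 25,000 × 1.053688 = $26,342.20.
Effective rate on net proceeds: 26,342.20 / 24,790 − 1 = 0.062614 = 6.26%.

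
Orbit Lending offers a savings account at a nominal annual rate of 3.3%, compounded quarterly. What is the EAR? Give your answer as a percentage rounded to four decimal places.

3.3411%

EAR = (1 + 0.033/4)^4 − 1.
= (1 + 0.008250)^4 − 1 = 1.033411 − 1 = 3.3411%.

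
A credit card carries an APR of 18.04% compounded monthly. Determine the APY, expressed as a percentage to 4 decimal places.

19.6089%

EAR = (1 + 0.1804/12)^12 − 1.
= 1.196089 − 1 = 19.6089%.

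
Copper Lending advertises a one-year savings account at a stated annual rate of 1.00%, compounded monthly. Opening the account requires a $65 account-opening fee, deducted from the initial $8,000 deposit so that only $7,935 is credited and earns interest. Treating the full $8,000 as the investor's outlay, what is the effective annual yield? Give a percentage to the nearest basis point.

Value after one year: 7,935 × (1 + 0.0100/12)^12 = 7,935 × 1.010046 = $8,014.71.
Effective yield on the $8,000 outlay: 8,014.71 / 8,000 − 1 = 0.001839 = 0.18%.

0.18%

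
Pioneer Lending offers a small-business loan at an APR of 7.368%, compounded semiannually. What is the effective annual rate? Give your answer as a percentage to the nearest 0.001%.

EAR = (1 + 0.07368/2)^2 − 1.
= (1 + 0.036840)^2 − 1 = 1.075037 − 1 = 7.504%.

7.504%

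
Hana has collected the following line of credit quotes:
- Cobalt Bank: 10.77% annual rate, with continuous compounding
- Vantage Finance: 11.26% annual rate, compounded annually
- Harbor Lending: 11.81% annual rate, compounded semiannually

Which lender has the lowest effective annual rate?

Cobalt Bank: e^0.1077 − 1 = 11.371%
Vantage Finance: compounded annually, EAR = 11.260%
Harbor Lending: (1 + 0.1181/2)^2 − 1 = 12.159%
The lowest effective annual rate is Vantage Finance at 11.260%.

Vantage Finance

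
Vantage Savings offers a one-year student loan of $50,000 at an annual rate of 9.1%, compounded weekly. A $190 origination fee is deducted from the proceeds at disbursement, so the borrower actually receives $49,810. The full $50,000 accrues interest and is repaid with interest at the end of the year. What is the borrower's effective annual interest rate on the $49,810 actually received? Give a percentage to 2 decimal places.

9.94%

Amount owed after one year: 50,000 × (1 + 0.091/52)^52 = 50,000 × 1.095182 = $54,759.09.
Effective rate on net proceeds: 54,759.09 / 49,810 − 1 = 0.099359 = 9.94%.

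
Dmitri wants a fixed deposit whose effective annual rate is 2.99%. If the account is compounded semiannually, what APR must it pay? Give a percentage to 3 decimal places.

2.968%

(1 + r/2)^2 − 1 = 0.0299, so 1 + r/2 = 1.0299^(1/2).
r/2 = 0.014840, so r = 0.029680 = 2.968%.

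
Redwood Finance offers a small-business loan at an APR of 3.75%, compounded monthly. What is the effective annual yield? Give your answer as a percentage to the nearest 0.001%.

EAR = (1 + 0.0375/12)^12 − 1.
= (1 + 0.003125)^12 − 1 = 1.038151 − 1 = 3.815%.

3.815%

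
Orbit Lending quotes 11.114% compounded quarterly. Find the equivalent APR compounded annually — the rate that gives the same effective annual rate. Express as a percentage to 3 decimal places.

11.586%

EAR = (1 + 0.11114/4)^4 − 1 = 0.115858.
Compounded annually, the equivalent nominal rate is the EAR itself: 11.586%.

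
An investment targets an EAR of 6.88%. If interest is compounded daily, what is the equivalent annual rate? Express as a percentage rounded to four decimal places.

(1 + r/365)^365 − 1 = 0.0688, so 1 + r/365 = 1.0688^(1/365).
r/365 = 0.000182, so r = 0.066543 = 6.6543%.

6.6543%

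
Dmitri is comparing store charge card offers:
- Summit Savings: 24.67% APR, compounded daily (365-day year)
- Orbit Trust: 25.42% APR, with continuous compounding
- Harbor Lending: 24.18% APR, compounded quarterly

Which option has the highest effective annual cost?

Orbit Trust

Summit Savings: (1 + 0.2467/365)^365 − 1 = 27.969%
Orbit Trust: e^0.2542 − 1 = 28.943%
Harbor Lending: (1 + 0.2418/4)^4 − 1 = 26.462%
The highest effective annual rate is Orbit Trust at 28.943%.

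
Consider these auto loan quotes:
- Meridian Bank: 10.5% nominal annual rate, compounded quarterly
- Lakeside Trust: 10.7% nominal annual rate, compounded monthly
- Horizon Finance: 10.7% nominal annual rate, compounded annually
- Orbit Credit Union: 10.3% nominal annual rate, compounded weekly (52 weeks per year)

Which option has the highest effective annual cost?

Lakeside Trust

Meridian Bank: (1 + 0.105/4)^4 − 1 = 10.921%
Lakeside Trust: (1 + 0.107/12)^12 − 1 = 11.241%
Horizon Finance: compounded annually, EAR = 10.700%
Orbit Credit Union: (1 + 0.103/52)^52 − 1 = 10.838%
The highest effective annual rate is Lakeside Trust at 11.241%.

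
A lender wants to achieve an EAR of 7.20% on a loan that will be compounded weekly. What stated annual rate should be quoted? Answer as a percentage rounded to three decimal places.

6.957%

(1 + r/52)^52 − 1 = 0.0720, so 1 + r/52 = 1.0720^(1/52).
r/52 = 0.001338, so r = 0.069573 = 6.957%.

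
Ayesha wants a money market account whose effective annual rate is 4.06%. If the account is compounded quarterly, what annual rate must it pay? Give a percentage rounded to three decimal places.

(1 + r/4)^4 − 1 = 0.0406, so 1 + r/4 = 1.0406^(1/4).
r/4 = 0.009999, so r = 0.039996 = 4.000%.

4.000%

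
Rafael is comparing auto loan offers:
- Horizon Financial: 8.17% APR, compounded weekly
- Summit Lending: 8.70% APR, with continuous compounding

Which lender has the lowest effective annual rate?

Horizon Financial: (1 + 0.0817/52)^52 − 1 = 8.506%
Summit Lending: e^0.0870 − 1 = 9.090%
The lowest effective annual rate is Horizon Financial at 8.506%.

Horizon Financial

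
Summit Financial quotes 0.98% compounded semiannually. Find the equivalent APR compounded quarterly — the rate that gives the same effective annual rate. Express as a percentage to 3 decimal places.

EAR = (1 + 0.0098/2)^2 − 1 = 0.009824.
Solve (1 + r/4)^4 = 1.009824: r/4 = 1.009824^(1/4) − 1 = 0.002447, so r = 0.009788 = 0.979%.

0.979%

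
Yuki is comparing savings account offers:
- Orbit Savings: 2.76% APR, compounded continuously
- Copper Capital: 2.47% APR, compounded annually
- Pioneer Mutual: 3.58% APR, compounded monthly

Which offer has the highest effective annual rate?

Pioneer Mutual

Orbit Savings: e^0.0276 − 1 = 2.798%
Copper Capital: compounded annually, EAR = 2.470%
Pioneer Mutual: (1 + 0.0358/12)^12 − 1 = 3.639%
The highest effective annual rate is Pioneer Mutual at 3.639%.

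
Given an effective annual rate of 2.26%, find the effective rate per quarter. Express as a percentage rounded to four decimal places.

The per-quarter rate i satisfies (1 + i)^4 = 1 + 0.0226.
i = 1.0226^(1/4) − 1 = 0.0056027 = 0.5603%.

0.5603%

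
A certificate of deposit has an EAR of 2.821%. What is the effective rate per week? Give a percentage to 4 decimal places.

The per-week rate i satisfies (1 + i)^52 = 1 + 0.02821.
i = 1.02821^(1/52) − 1 = 0.0005351 = 0.0535%.

0.0535%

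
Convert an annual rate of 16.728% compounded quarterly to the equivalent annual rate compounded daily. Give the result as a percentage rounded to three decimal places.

16.391%

EAR = (1 + 0.16728/4)^4 − 1 = 0.178069.
Solve (1 + r/365)^365 = 1.178069: r/365 = 1.178069^(1/365) − 1 = 0.000449, so r = 0.163914 = 16.391%.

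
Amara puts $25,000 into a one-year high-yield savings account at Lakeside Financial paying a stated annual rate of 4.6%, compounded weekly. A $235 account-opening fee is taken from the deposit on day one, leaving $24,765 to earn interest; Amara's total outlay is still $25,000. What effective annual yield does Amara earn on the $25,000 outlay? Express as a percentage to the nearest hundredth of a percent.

Value after one year: 24,765 × (1 + 0.046/52)^52 = 24,765 × 1.047053 = $25,930.27.
Effective yield on the $25,000 outlay: 25,930.27 / 25,000 − 1 = 0.037211 = 3.72%.

3.72%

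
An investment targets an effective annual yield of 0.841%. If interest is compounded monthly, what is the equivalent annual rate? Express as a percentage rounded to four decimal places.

(1 + r/12)^12 − 1 = 0.00841, so 1 + r/12 = 1.00841^(1/12).
r/12 = 0.000698, so r = 0.008378 = 0.8378%.

0.8378%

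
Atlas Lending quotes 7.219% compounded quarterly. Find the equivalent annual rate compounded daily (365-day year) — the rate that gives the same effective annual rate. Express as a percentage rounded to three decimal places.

EAR = (1 + 0.07219/4)^4 − 1 = 0.074168.
Solve (1 + r/365)^365 = 1.074168: r/365 = 1.074168^(1/365) − 1 = 0.000196, so r = 0.071553 = 7.155%.

7.155%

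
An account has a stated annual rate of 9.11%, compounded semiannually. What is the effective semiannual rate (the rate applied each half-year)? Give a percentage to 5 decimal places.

4.55500%

With a nominal annual rate compounded semiannually, the periodic rate is the nominal rate divided by 2.
i = 0.0911 / 2 = 0.0455500 = 4.55500%.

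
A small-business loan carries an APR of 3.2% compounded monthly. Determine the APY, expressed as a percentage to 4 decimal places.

3.2474%

EAR = (1 + 0.032/12)^12 − 1.
= (1 + 0.002667)^12 − 1 = 1.032474 − 1 = 3.2474%.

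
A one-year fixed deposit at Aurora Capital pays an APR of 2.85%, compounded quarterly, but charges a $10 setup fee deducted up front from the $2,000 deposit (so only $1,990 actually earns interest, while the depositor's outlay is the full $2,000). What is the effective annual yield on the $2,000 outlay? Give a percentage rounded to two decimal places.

Value after one year: 1,990 × (1 + 0.0285/4)^4 = 1,990 × 1.028806 = $2,047.32.
Effective yield on the $2,000 outlay: 2,047.32 / 2,000 − 1 = 0.023662 = 2.37%.

2.37%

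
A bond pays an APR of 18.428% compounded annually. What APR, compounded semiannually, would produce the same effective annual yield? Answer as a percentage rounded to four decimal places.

Compounded annually, EAR = nominal = 0.184280.
Solve (1 + r/2)^2 = 1.184280: r/2 = 1.184280^(1/2) − 1 = 0.088246, so r = 0.176493 = 17.6493%.

17.6493%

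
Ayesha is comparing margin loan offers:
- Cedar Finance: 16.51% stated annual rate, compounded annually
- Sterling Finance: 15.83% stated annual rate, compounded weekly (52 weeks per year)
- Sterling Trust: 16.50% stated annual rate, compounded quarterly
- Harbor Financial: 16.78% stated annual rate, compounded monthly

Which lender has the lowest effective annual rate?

Cedar Finance: compounded annually, EAR = 16.510%
Sterling Finance: (1 + 0.1583/52)^52 − 1 = 17.124%
Sterling Trust: (1 + 0.1650/4)^4 − 1 = 17.549%
Harbor Financial: (1 + 0.1678/12)^12 − 1 = 18.133%
The lowest effective annual rate is Cedar Finance at 16.510%.

Cedar Finance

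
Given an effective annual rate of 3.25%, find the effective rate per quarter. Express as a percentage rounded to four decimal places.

The per-quarter rate i satisfies (1 + i)^4 = 1 + 0.0325.
i = 1.0325^(1/4) − 1 = 0.0080278 = 0.8028%.

0.8028%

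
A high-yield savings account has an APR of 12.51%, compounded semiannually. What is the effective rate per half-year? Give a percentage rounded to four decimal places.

With a nominal annual rate compounded semiannually, the periodic rate is the nominal rate divided by 2.
i = 0.1251 / 2 = 0.0625500 = 6.2550%.

6.2550%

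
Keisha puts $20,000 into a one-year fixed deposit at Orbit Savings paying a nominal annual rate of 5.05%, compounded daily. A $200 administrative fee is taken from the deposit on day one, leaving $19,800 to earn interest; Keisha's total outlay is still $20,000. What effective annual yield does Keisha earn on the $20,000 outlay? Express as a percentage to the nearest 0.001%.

4.128%

Value after one year: 19,800 × (1 + 0.0505/365)^365 = 19,800 × 1.051793 = $20,825.51.
Effective yield on the $20,000 outlay: 20,825.51 / 20,000 − 1 = 0.041275 = 4.128%.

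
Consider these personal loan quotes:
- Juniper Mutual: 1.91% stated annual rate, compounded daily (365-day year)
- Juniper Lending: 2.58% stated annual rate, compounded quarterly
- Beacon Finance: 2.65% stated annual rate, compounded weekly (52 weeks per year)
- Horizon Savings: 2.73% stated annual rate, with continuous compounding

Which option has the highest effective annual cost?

Juniper Mutual: (1 + 0.0191/365)^365 − 1 = 1.928%
Juniper Lending: (1 + 0.0258/4)^4 − 1 = 2.605%
Beacon Finance: (1 + 0.0265/52)^52 − 1 = 2.685%
Horizon Savings: e^0.0273 − 1 = 2.768%
The highest effective annual rate is Horizon Savings at 2.768%.

Horizon Savings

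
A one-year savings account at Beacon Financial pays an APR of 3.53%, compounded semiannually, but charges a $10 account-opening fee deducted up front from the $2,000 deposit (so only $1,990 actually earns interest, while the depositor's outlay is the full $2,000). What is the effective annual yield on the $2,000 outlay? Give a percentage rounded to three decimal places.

3.043%

Value after one year: 1,990 × (1 + 0.0353/2)^2 = 1,990 × 1.035612 = $2,060.87.
Effective yield on the $2,000 outlay: 2,060.87 / 2,000 − 1 = 0.030433 = 3.043%.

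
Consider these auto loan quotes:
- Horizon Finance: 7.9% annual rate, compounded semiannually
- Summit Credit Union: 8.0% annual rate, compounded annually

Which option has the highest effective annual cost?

Horizon Finance: (1 + 0.079/2)^2 − 1 = 8.056%
Summit Credit Union: compounded annually, EAR = 8.000%
The highest effective annual rate is Horizon Finance at 8.056%.

Horizon Finance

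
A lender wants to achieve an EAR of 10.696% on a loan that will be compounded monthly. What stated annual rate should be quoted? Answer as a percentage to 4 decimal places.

(1 + r/12)^12 − 1 = 0.10696, so 1 + r/12 = 1.10696^(1/12).
r/12 = 0.008504, so r = 0.102049 = 10.2049%.

10.2049%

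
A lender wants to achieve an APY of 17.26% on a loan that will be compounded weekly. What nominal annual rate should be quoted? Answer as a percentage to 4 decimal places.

(1 + r/52)^52 − 1 = 0.1726, so 1 + r/52 = 1.1726^(1/52).
r/52 = 0.003067, so r = 0.159468 = 15.9468%.

15.9468%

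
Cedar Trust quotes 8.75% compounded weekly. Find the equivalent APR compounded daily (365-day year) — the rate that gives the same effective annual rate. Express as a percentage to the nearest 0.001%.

EAR = (1 + 0.0875/52)^52 − 1 = 0.091362.
Solve (1 + r/365)^365 = 1.091362: r/365 = 1.091362^(1/365) − 1 = 0.000240, so r = 0.087437 = 8.744%.

8.744%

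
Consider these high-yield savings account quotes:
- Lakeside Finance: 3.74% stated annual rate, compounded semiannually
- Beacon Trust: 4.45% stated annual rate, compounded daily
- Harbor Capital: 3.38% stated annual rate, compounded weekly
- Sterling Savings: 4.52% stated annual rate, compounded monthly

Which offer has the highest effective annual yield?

Sterling Savings

Lakeside Finance: (1 + 0.0374/2)^2 − 1 = 3.775%
Beacon Trust: (1 + 0.0445/365)^365 − 1 = 4.550%
Harbor Capital: (1 + 0.0338/52)^52 − 1 = 3.437%
Sterling Savings: (1 + 0.0452/12)^12 − 1 = 4.615%
The highest effective annual rate is Sterling Savings at 4.615%.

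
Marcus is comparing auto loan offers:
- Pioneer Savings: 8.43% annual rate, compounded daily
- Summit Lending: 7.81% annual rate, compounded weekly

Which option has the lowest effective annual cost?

Summit Lending

Pioneer Savings: (1 + 0.0843/365)^365 − 1 = 8.794%
Summit Lending: (1 + 0.0781/52)^52 − 1 = 8.117%
The lowest effective annual rate is Summit Lending at 8.117%.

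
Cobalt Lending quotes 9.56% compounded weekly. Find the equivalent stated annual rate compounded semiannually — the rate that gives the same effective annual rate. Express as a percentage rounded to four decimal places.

EAR = (1 + 0.0956/52)^52 − 1 = 0.100222.
Solve (1 + r/2)^2 = 1.100222: r/2 = 1.100222^(1/2) − 1 = 0.048915, so r = 0.097830 = 9.7830%.

9.7830%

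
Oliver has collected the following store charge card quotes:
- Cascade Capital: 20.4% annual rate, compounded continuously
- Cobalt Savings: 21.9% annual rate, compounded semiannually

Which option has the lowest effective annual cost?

Cascade Capital

Cascade Capital: e^0.204 − 1 = 22.630%
Cobalt Savings: (1 + 0.219/2)^2 − 1 = 23.099%
The lowest effective annual rate is Cascade Capital at 22.630%.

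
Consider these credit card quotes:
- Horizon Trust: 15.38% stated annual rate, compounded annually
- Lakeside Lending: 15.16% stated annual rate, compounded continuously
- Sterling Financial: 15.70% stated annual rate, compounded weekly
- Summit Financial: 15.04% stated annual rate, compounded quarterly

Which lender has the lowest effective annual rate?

Horizon Trust: compounded annually, EAR = 15.380%
Lakeside Lending: e^0.1516 − 1 = 16.369%
Sterling Financial: (1 + 0.1570/52)^52 − 1 = 16.972%
Summit Financial: (1 + 0.1504/4)^4 − 1 = 15.910%
The lowest effective annual rate is Horizon Trust at 15.380%.

Horizon Trust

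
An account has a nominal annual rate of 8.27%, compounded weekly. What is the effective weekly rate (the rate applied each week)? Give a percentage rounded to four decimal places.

With a nominal annual rate compounded weekly, the periodic rate is the nominal rate divided by 52.
i = 0.0827 / 52 = 0.0015904 = 0.1590%.

0.1590%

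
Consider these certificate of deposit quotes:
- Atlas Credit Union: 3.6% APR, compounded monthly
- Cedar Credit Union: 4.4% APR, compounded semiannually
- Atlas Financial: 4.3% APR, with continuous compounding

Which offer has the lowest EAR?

Atlas Credit Union

Atlas Credit Union: (1 + 0.036/12)^12 − 1 = 3.660%
Cedar Credit Union: (1 + 0.044/2)^2 − 1 = 4.448%
Atlas Financial: e^0.043 − 1 = 4.394%
The lowest effective annual rate is Atlas Credit Union at 3.660%.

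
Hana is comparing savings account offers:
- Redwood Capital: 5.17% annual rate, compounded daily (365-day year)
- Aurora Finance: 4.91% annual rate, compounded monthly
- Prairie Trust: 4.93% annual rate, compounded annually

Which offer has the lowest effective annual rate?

Redwood Capital: (1 + 0.0517/365)^365 − 1 = 5.306%
Aurora Finance: (1 + 0.0491/12)^12 − 1 = 5.022%
Prairie Trust: compounded annually, EAR = 4.930%
The lowest effective annual rate is Prairie Trust at 4.930%.

Prairie Trust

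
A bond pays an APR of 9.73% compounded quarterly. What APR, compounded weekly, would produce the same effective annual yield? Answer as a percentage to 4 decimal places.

9.6224%

EAR = (1 + 0.0973/4)^4 − 1 = 0.100908.
Solve (1 + r/52)^52 = 1.100908: r/52 = 1.100908^(1/52) − 1 = 0.001850, so r = 0.096224 = 9.6224%.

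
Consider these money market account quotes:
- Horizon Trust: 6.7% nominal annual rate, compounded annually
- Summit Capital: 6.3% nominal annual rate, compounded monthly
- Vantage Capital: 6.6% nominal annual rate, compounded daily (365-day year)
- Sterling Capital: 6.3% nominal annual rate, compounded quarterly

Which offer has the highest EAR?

Horizon Trust: compounded annually, EAR = 6.700%
Summit Capital: (1 + 0.063/12)^12 − 1 = 6.485%
Vantage Capital: (1 + 0.066/365)^365 − 1 = 6.822%
Sterling Capital: (1 + 0.063/4)^4 − 1 = 6.450%
The highest effective annual rate is Vantage Capital at 6.822%.

Vantage Capital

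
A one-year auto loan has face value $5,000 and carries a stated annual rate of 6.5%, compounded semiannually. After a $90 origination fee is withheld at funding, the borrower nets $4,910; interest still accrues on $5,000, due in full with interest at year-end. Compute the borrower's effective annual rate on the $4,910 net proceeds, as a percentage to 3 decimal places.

8.560%

Amount owed after one year: 5,000 × (1 + 0.065/2)^2 = 5,000 × 1.066056 = $5,330.28.
Effective rate on net proceeds: 5,330.28 / 4,910 − 1 = 0.085597 = 8.560%.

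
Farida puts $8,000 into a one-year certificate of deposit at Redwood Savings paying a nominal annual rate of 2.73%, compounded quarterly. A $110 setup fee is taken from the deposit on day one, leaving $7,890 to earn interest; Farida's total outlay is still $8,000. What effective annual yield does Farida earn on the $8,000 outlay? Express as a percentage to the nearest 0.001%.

Value after one year: 7,890 × (1 + 0.0273/4)^4 = 7,890 × 1.027581 = $8,107.61.
Effective yield on the $8,000 outlay: 8,107.61 / 8,000 − 1 = 0.013452 = 1.345%.

1.345%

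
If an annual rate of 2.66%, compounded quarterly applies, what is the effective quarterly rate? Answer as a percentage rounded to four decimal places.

With a nominal annual rate compounded quarterly, the periodic rate is the nominal rate divided by 4.
i = 0.0266 / 4 = 0.0066500 = 0.6650%.

0.6650%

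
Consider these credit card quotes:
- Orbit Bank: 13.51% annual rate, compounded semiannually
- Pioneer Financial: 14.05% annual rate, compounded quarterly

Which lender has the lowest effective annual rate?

Orbit Bank: (1 + 0.1351/2)^2 − 1 = 13.966%
Pioneer Financial: (1 + 0.1405/4)^4 − 1 = 14.808%
The lowest effective annual rate is Orbit Bank at 13.966%.

Orbit Bank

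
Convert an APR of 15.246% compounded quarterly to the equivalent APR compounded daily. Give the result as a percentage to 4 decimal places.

14.9657%

EAR = (1 + 0.15246/4)^4 − 1 = 0.161400.
Solve (1 + r/365)^365 = 1.161400: r/365 = 1.161400^(1/365) − 1 = 0.000410, so r = 0.149657 = 14.9657%.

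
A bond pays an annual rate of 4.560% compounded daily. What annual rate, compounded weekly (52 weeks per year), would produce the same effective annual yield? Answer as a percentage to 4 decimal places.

EAR = (1 + 0.04560/365)^365 − 1 = 0.046653.
Solve (1 + r/52)^52 = 1.046653: r/52 = 1.046653^(1/52) − 1 = 0.000877, so r = 0.045617 = 4.5617%.

4.5617%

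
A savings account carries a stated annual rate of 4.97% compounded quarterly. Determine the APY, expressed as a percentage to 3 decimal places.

EAR = (1 + 0.0497/4)^4 − 1.
= (1 + 0.012425)^4 − 1 = 1.050634 − 1 = 5.063%.

5.063%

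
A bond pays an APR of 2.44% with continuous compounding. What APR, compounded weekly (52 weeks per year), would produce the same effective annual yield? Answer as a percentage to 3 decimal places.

EAR under continuous compounding: e^0.0244 − 1 = 0.024700.
Solve (1 + r/52)^52 = 1.024700: r/52 = 1.024700^(1/52) − 1 = 0.000469, so r = 0.024406 = 2.441%.

2.441%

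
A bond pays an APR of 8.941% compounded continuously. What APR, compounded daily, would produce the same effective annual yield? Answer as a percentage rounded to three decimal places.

EAR under continuous compounding: e^0.08941 − 1 = 0.093529.
Solve (1 + r/365)^365 = 1.093529: r/365 = 1.093529^(1/365) − 1 = 0.000245, so r = 0.089421 = 8.942%.

8.942%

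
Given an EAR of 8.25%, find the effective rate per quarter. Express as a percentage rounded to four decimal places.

2.0016%

The per-quarter rate i satisfies (1 + i)^4 = 1 + 0.0825.
i = 1.0825^(1/4) − 1 = 0.0200160 = 2.0016%.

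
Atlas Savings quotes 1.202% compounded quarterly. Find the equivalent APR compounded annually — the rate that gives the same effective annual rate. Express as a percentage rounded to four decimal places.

EAR = (1 + 0.01202/4)^4 − 1 = 0.012074.
Compounded annually, the equivalent nominal rate is the EAR itself: 1.2074%.

1.2074%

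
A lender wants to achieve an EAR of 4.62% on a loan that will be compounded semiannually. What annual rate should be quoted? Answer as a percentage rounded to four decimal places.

(1 + r/2)^2 − 1 = 0.0462, so 1 + r/2 = 1.0462^(1/2).
r/2 = 0.022839, so r = 0.045678 = 4.5678%.

4.5678%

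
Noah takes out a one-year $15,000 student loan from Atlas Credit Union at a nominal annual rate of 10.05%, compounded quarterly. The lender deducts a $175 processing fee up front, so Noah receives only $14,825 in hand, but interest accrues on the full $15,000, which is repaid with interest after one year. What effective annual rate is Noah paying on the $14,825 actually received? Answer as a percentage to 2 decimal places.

11.74%

Amount owed after one year: 15,000 × (1 + 0.1005/4)^4 = 15,000 × 1.104351 = $16,565.27.
Effective rate on net proceeds: 16,565.27 / 14,825 − 1 = 0.117388 = 11.74%.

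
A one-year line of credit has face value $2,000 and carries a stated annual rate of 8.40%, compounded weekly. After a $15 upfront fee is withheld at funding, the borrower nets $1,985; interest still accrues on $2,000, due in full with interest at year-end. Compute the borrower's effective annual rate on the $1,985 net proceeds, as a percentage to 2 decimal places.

Amount owed after one year: 2,000 × (1 + 0.0840/52)^52 = 2,000 × 1.087555 = $2,175.11.
Effective rate on net proceeds: 2,175.11 / 1,985 − 1 = 0.095773 = 9.58%.

9.58%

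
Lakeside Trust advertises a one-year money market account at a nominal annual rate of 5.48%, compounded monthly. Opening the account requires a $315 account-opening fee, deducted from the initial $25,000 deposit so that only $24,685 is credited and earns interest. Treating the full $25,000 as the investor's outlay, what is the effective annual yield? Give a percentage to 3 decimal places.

4.289%

Value after one year: 24,685 × (1 + 0.0548/12)^12 = 24,685 × 1.056198 = $26,072.24.
Effective yield on the $25,000 outlay: 26,072.24 / 25,000 − 1 = 0.042889 = 4.289%.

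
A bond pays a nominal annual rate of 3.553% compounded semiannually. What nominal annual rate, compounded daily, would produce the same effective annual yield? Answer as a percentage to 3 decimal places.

EAR = (1 + 0.03553/2)^2 − 1 = 0.035846.
Solve (1 + r/365)^365 = 1.035846: r/365 = 1.035846^(1/365) − 1 = 0.000096, so r = 0.035220 = 3.522%.

3.522%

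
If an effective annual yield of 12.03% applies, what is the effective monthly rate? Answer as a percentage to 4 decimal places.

0.9511%

The per-month rate i satisfies (1 + i)^12 = 1 + 0.1203.
i = 1.1203^(1/12) − 1 = 0.0095113 = 0.9511%.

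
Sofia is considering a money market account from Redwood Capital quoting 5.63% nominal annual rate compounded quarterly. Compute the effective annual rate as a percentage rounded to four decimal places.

EAR = (1 + 0.0563/4)^4 − 1.
= (1 + 0.014075)^4 − 1 = 1.057500 − 1 = 5.7500%.

5.7500%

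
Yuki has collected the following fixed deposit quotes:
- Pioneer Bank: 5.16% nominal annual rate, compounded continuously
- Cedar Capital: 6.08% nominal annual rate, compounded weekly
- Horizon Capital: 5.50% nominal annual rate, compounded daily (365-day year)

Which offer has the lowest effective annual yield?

Pioneer Bank: e^0.0516 − 1 = 5.295%
Cedar Capital: (1 + 0.0608/52)^52 − 1 = 6.265%
Horizon Capital: (1 + 0.0550/365)^365 − 1 = 5.654%
The lowest effective annual rate is Pioneer Bank at 5.295%.

Pioneer Bank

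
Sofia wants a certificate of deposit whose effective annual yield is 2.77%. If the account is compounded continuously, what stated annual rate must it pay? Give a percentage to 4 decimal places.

Continuous: nominal r satisfies e^r − 1 = 0.0277.
r = ln(1 + 0.0277) = ln(1.0277) = 0.027323 = 2.7323%.

2.7323%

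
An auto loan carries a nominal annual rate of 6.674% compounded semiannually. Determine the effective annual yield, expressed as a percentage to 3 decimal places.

6.785%

EAR = (1 + 0.06674/2)^2 − 1.
= (1 + 0.033370)^2 − 1 = 1.067854 − 1 = 6.785%.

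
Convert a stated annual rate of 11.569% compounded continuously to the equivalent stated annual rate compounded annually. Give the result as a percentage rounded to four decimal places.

12.2648%

EAR under continuous compounding: e^0.11569 − 1 = 0.122648.
Compounded annually, the equivalent nominal rate is the EAR itself: 12.2648%.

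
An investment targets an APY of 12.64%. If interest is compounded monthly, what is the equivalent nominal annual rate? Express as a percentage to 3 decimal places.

(1 + r/12)^12 − 1 = 0.1264, so 1 + r/12 = 1.1264^(1/12).
r/12 = 0.009968, so r = 0.119619 = 11.962%.

11.962%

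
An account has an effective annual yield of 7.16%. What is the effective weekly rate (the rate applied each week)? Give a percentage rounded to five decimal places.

0.13307%

The per-week rate i satisfies (1 + i)^52 = 1 + 0.0716.
i = 1.0716^(1/52) − 1 = 0.0013307 = 0.13307%.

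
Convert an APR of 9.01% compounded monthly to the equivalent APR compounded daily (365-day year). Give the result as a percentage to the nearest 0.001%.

EAR = (1 + 0.0901/12)^12 − 1 = 0.093915.
Solve (1 + r/365)^365 = 1.093915: r/365 = 1.093915^(1/365) − 1 = 0.000246, so r = 0.089774 = 8.977%.

8.977%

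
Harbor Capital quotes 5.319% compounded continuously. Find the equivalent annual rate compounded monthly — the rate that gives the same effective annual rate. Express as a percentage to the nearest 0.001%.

5.331%

EAR under continuous compounding: e^0.05319 − 1 = 0.054630.
Solve (1 + r/12)^12 = 1.054630: r/12 = 1.054630^(1/12) − 1 = 0.004442, so r = 0.053308 = 5.331%.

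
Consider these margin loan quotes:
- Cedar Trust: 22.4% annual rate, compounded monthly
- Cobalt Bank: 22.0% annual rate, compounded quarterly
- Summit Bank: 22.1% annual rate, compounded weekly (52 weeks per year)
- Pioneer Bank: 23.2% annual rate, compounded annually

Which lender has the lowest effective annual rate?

Cedar Trust: (1 + 0.224/12)^12 − 1 = 24.849%
Cobalt Bank: (1 + 0.220/4)^4 − 1 = 23.882%
Summit Bank: (1 + 0.221/52)^52 − 1 = 24.674%
Pioneer Bank: compounded annually, EAR = 23.200%
The lowest effective annual rate is Pioneer Bank at 23.200%.

Pioneer Bank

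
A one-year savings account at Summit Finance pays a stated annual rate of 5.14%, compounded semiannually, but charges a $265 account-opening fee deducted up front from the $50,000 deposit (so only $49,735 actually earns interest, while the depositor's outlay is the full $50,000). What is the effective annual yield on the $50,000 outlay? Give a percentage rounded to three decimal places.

Value after one year: 49,735 × (1 + 0.0514/2)^2 = 49,735 × 1.052060 = $52,324.23.
Effective yield on the $50,000 outlay: 52,324.23 / 50,000 − 1 = 0.046485 = 4.648%.

4.648%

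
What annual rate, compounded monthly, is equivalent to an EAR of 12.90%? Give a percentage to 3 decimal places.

(1 + r/12)^12 − 1 = 0.1290, so 1 + r/12 = 1.1290^(1/12).
r/12 = 0.010162, so r = 0.121948 = 12.195%.

12.195%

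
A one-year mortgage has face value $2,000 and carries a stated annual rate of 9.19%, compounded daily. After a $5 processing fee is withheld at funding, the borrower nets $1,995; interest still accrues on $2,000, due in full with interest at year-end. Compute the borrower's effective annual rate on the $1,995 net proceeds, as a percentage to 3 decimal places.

9.899%

Amount owed after one year: 2,000 × (1 + 0.0919/365)^365 = 2,000 × 1.096243 = $2,192.49.
Effective rate on net proceeds: 2,192.49 / 1,995 − 1 = 0.098990 = 9.899%.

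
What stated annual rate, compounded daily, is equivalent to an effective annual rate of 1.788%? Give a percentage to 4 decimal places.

1.7722%

(1 + r/365)^365 − 1 = 0.01788, so 1 + r/365 = 1.01788^(1/365).
r/365 = 0.000049, so r = 0.017722 = 1.7722%.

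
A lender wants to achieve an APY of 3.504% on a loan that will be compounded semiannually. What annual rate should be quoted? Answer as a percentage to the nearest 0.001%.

3.474%

(1 + r/2)^2 − 1 = 0.03504, so 1 + r/2 = 1.03504^(1/2).
r/2 = 0.017369, so r = 0.034738 = 3.474%.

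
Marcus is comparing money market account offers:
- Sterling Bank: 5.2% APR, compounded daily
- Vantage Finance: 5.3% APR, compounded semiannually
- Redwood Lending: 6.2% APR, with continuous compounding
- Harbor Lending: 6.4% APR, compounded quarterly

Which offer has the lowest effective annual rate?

Sterling Bank: (1 + 0.052/365)^365 − 1 = 5.337%
Vantage Finance: (1 + 0.053/2)^2 − 1 = 5.370%
Redwood Lending: e^0.062 − 1 = 6.396%
Harbor Lending: (1 + 0.064/4)^4 − 1 = 6.555%
The lowest effective annual rate is Sterling Bank at 5.337%.

Sterling Bank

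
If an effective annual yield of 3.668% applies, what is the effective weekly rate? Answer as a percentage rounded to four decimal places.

The per-week rate i satisfies (1 + i)^52 = 1 + 0.03668.
i = 1.03668^(1/52) − 1 = 0.0006930 = 0.0693%.

0.0693%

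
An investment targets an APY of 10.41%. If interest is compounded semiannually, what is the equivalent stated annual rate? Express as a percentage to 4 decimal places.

10.1523%

(1 + r/2)^2 − 1 = 0.1041, so 1 + r/2 = 1.1041^(1/2).
r/2 = 0.050762, so r = 0.101523 = 10.1523%.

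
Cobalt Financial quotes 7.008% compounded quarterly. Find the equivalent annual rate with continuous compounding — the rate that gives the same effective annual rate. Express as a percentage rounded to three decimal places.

EAR = (1 + 0.07008/4)^4 − 1 = 0.071943.
Equivalent continuous rate: r = ln(1 + 0.071943) = 0.069473 = 6.947%.

6.947%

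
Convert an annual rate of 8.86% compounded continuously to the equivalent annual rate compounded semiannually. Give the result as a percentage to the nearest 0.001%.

EAR under continuous compounding: e^0.0886 − 1 = 0.092644.
Solve (1 + r/2)^2 = 1.092644: r/2 = 1.092644^(1/2) − 1 = 0.045296, so r = 0.090592 = 9.059%.

9.059%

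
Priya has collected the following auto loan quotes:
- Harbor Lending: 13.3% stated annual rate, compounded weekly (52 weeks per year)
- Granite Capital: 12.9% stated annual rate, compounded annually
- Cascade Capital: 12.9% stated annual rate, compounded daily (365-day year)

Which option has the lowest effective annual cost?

Harbor Lending: (1 + 0.133/52)^52 − 1 = 14.206%
Granite Capital: compounded annually, EAR = 12.900%
Cascade Capital: (1 + 0.129/365)^365 − 1 = 13.766%
The lowest effective annual rate is Granite Capital at 12.900%.

Granite Capital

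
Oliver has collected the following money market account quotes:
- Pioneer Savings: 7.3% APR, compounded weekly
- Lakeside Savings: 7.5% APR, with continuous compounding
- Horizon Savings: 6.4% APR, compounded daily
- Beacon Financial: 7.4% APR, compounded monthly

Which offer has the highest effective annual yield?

Lakeside Savings

Pioneer Savings: (1 + 0.073/52)^52 − 1 = 7.568%
Lakeside Savings: e^0.075 − 1 = 7.788%
Horizon Savings: (1 + 0.064/365)^365 − 1 = 6.609%
Beacon Financial: (1 + 0.074/12)^12 − 1 = 7.656%
The highest effective annual rate is Lakeside Savings at 7.788%.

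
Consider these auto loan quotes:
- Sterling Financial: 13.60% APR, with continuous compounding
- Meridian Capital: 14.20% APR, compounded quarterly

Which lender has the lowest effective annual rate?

Sterling Financial

Sterling Financial: e^0.1360 − 1 = 14.568%
Meridian Capital: (1 + 0.1420/4)^4 − 1 = 14.974%
The lowest effective annual rate is Sterling Financial at 14.568%.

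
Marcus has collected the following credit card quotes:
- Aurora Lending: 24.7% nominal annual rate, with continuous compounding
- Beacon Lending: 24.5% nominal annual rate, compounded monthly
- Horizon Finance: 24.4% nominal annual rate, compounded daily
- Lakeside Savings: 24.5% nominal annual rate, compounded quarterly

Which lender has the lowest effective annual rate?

Lakeside Savings

Aurora Lending: e^0.247 − 1 = 28.018%
Beacon Lending: (1 + 0.245/12)^12 − 1 = 27.447%
Horizon Finance: (1 + 0.244/365)^365 − 1 = 27.624%
Lakeside Savings: (1 + 0.245/4)^4 − 1 = 26.844%
The lowest effective annual rate is Lakeside Savings at 26.844%.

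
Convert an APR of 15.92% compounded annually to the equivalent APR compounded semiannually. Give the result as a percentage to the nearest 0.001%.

Compounded annually, EAR = nominal = 0.159200.
Solve (1 + r/2)^2 = 1.159200: r/2 = 1.159200^(1/2) − 1 = 0.076662, so r = 0.153323 = 15.332%.

15.332%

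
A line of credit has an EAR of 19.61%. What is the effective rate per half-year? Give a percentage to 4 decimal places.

9.3664%

The per-half-year rate i satisfies (1 + i)^2 = 1 + 0.1961.
i = 1.1961^(1/2) − 1 = 0.0936636 = 9.3664%.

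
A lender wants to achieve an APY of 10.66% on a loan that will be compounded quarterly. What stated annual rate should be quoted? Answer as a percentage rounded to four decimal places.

(1 + r/4)^4 − 1 = 0.1066, so 1 + r/4 = 1.1066^(1/4).
r/4 = 0.025646, so r = 0.102586 = 10.2586%.

10.2586%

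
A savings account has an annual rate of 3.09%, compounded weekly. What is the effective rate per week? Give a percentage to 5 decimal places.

0.05942%

With a nominal annual rate compounded weekly, the periodic rate is the nominal rate divided by 52.
i = 0.0309 / 52 = 0.0005942 = 0.05942%.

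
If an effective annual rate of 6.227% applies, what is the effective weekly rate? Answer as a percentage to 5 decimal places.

0.11624%

The per-week rate i satisfies (1 + i)^52 = 1 + 0.06227.
i = 1.06227^(1/52) − 1 = 0.0011624 = 0.11624%.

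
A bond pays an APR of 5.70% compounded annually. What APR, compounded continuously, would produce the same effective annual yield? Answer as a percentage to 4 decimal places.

5.5435%

Compounded annually, EAR = nominal = 0.057000.
Equivalent continuous rate: r = ln(1 + 0.057000) = 0.055435 = 5.5435%.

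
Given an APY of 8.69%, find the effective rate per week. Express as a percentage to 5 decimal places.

The per-week rate i satisfies (1 + i)^52 = 1 + 0.0869.
i = 1.0869^(1/52) − 1 = 0.0016038 = 0.16038%.

0.16038%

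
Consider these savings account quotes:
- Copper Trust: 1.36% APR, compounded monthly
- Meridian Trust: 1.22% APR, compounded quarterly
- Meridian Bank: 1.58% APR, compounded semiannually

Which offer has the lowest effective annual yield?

Copper Trust: (1 + 0.0136/12)^12 − 1 = 1.369%
Meridian Trust: (1 + 0.0122/4)^4 − 1 = 1.226%
Meridian Bank: (1 + 0.0158/2)^2 − 1 = 1.586%
The lowest effective annual rate is Meridian Trust at 1.226%.

Meridian Trust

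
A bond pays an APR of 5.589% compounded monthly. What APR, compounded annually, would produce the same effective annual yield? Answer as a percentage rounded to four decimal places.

EAR = (1 + 0.05589/12)^12 − 1 = 0.057344.
Compounded annually, the equivalent nominal rate is the EAR itself: 5.7344%.

5.7344%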